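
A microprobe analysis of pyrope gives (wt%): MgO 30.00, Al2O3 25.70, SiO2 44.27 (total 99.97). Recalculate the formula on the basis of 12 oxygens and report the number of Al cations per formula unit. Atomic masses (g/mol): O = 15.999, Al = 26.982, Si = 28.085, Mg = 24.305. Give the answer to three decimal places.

MgO: 30.00/40.304 = 0.74434 mol → 0.74434 mol Mg, 0.74434 mol O.
Al2O3: 25.70/101.961 = 0.25206 mol → 0.50412 mol Al, 0.75618 mol O.
SiO2: 44.27/60.083 = 0.73681 mol → 0.73681 mol Si, 1.47362 mol O.
Total oxygen = 2.97414 mol. Normalization factor = 12/2.97414 = 4.03478.
Al per 12 O = 0.50412 × 4.03478 = 2.034.

2.034 Al apfu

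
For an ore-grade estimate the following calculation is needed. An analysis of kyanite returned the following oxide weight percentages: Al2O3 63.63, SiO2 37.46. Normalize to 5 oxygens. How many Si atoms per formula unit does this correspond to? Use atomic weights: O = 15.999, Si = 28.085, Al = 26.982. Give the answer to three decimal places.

0.999 Si apfu

Al2O3: 63.63/101.961 = 0.62406 mol → 1.24812 mol Al, 1.87218 mol O.
SiO2: 37.46/60.083 = 0.62347 mol → 0.62347 mol Si, 1.24694 mol O.
Total oxygen = 3.11912 mol. Normalization factor = 5/3.11912 = 1.60302.
Si per 5 O = 0.62347 × 1.60302 = 0.999.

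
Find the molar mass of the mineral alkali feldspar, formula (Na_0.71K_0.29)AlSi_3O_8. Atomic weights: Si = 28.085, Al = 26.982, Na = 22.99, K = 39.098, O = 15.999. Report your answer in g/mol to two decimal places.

266.89 g/mol

M = 0.71*22.99 + 0.29*39.098 + 1*26.982 + 3*28.085 + 8*15.999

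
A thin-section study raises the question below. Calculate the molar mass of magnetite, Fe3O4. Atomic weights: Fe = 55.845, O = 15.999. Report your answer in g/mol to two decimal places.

231.53 g/mol

M = 3*55.845 + 4*15.999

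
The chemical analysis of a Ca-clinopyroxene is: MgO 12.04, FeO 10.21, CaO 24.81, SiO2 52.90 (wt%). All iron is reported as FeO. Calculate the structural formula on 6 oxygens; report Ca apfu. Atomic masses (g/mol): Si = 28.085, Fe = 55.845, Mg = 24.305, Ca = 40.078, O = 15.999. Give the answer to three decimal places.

MgO: 12.04/40.304 = 0.29873 mol → 0.29873 mol Mg, 0.29873 mol O.
FeO: 10.21/71.844 = 0.14211 mol → 0.14211 mol Fe, 0.14211 mol O.
CaO: 24.81/56.077 = 0.44243 mol → 0.44243 mol Ca, 0.44243 mol O.
SiO2: 52.90/60.083 = 0.88045 mol → 0.88045 mol Si, 1.76090 mol O.
Total oxygen = 2.64417 mol. Normalization factor = 6/2.64417 = 2.26914.
Ca per 6 O = 0.44243 × 2.26914 = 1.004.

1.004 Ca apfu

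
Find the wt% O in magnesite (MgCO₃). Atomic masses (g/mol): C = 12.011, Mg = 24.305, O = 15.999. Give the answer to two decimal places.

56.93 mass %

M(MgCO₃) = 84.313 g/mol.
O contributes 3 × 15.999 = 47.997 g per mole.
47.997/84.313 = 0.5693 → 56.93%.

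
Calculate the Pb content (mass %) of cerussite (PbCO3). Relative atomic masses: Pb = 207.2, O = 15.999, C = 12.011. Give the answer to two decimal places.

77.54 mass %

Formula mass = 1·207.2 + 1·12.011 + 3·15.999 = 267.208 g/mol, of which 207.200 g is Pb.
So Pb makes up 207.200/267.208 = 0.7754 of the mass, i.e. 77.54%.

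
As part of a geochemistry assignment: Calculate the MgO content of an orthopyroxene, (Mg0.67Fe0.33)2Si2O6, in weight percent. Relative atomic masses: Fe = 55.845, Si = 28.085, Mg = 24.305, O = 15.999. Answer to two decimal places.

24.37 wt%

M((Mg0.67Fe0.33)2Si2O6) = 221.590 g/mol; M(MgO) = 40.304 g/mol.
Moles MgO per formula unit = 1.34 Mg ÷ 1 = 1.3400.
MgO fraction = (1.3400 × 40.304) / 221.590 = 54.007/221.590 = 0.2437.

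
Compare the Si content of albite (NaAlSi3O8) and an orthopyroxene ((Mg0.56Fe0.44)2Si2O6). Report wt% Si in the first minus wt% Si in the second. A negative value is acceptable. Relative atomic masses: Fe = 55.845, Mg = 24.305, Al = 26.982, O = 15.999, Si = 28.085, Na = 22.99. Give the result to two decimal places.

7.55 percentage points

M(NaAlSi3O8) = 262.219 g/mol, so wt% Si = 84.255/262.219 × 100 = 32.13%.
M((Mg0.56Fe0.44)2Si2O6) = 228.529 g/mol, so wt% Si = 56.170/228.529 × 100 = 24.58%.
32.13 − 24.58 = 7.55 pp.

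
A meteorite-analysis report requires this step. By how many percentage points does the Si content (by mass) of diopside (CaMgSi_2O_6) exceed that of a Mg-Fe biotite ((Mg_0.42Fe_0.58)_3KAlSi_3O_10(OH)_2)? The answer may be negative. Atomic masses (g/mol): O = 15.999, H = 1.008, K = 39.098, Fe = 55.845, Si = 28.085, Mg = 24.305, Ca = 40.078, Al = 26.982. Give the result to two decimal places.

First mineral: 56.170 g Si in 216.547 g formula = 25.94 wt% Si.
Second mineral: 84.255 g Si in 472.134 g formula = 17.85 wt% Si.
25.94% − 17.85% gives a difference of 8.09 percentage points.

8.09 percentage points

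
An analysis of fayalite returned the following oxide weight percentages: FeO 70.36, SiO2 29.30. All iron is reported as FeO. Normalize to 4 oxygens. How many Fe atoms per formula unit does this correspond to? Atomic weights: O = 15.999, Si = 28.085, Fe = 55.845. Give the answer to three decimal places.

FeO (M=71.844): mol = 0.97934; Fe = 0.97934, O = 0.97934.
SiO2 (M=60.083): mol = 0.48766; Si = 0.48766, O = 0.97532.
ΣO = 1.95466; factor = 4/ΣO = 2.04639.
Fe apfu = 0.97934 × 2.04639 = 2.004.

2.004 Fe apfu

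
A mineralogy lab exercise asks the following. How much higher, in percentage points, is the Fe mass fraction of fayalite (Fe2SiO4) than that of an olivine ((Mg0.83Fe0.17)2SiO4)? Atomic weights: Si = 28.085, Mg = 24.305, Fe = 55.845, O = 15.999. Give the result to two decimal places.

Fe in Fe2SiO4: molar mass 203.771 g/mol; 2×55.845 = 111.690 g → 54.81 wt%.
Fe in (Mg0.83Fe0.17)2SiO4: molar mass 151.415 g/mol; 0.34×55.845 = 18.987 g → 12.54 wt%.
Difference = 54.81 − 12.54 = 42.27 percentage points.

42.27 percentage points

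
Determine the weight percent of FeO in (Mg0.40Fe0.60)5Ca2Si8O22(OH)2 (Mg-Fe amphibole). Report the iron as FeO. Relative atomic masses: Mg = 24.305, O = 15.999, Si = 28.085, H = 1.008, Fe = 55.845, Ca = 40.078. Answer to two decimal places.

23.76 wt%

Molar mass of (Mg0.40Fe0.60)5Ca2Si8O22(OH)2 = 2·24.305 + 3·55.845 + 2·40.078 + 8·28.085 + 24·15.999 + 2·1.008 = 906.973 g/mol.
Each formula unit contains 3 Fe, equivalent to 3/1 = 3.0000 mol FeO.
M(FeO) = 1×55.845 + 1×15.999 = 71.844 g/mol.
Mass of FeO per formula unit = 3.0000 × 71.844 = 215.532 g.
FeO wt% = 215.532 / 906.973 × 100 = 23.76%.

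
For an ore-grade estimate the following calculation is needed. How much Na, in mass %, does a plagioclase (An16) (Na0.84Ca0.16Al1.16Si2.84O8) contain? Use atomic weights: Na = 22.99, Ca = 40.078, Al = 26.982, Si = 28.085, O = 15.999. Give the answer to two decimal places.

Molar mass of Na0.84Ca0.16Al1.16Si2.84O8: 0.84×22.99 + 0.16×40.078 + 1.16×26.982 + 2.84×28.085 + 8×15.999 = 264.777 g/mol.
Mass of Na per formula unit: 0.84 × 22.99 = 19.312 g.
Weight fraction Na = 19.312 / 264.777 = 0.0729.

7.29 mass %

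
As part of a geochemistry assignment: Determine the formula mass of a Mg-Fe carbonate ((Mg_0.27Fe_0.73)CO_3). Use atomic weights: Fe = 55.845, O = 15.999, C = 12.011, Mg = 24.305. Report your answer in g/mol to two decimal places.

107.34 g/mol

The formula mass is the sum 0.27(24.305) + 0.73(55.845) + 1(12.011) + 3(15.999).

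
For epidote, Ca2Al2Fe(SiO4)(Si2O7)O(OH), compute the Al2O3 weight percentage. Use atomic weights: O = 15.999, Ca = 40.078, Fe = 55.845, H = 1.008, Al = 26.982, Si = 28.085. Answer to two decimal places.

Formula mass = 483.215 g/mol.
2 Al → 1.0000 mol Al2O3 per formula unit; M(Al2O3) = 101.961, so Al2O3 mass = 101.961 g.
101.961/483.215 × 100 = 21.10 wt%.

21.10 wt%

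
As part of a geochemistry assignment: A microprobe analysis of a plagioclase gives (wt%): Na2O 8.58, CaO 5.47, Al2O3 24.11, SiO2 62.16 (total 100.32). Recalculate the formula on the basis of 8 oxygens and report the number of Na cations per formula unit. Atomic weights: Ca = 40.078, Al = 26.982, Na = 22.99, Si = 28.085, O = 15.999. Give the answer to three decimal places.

0.735 Na apfu

Na2O (M=61.979): mol = 0.13843; Na = 0.27686, O = 0.13843.
CaO (M=56.077): mol = 0.09754; Ca = 0.09754, O = 0.09754.
Al2O3 (M=101.961): mol = 0.23646; Al = 0.47292, O = 0.70938.
SiO2 (M=60.083): mol = 1.03457; Si = 1.03457, O = 2.06914.
ΣO = 3.01449; factor = 8/ΣO = 2.65385.
Na apfu = 0.27686 × 2.65385 = 0.735.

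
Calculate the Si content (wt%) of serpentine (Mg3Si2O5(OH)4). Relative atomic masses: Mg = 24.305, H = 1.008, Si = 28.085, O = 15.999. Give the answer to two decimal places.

20.27 wt%

Molar mass of Mg3Si2O5(OH)4: 3*24.305 + 2*28.085 + 9*15.999 + 4*1.008 = 277.108 g/mol.
Mass of Si per formula unit: 2 × 28.085 = 56.170 g.
Weight fraction Si = 56.170 / 277.108 = 0.2027.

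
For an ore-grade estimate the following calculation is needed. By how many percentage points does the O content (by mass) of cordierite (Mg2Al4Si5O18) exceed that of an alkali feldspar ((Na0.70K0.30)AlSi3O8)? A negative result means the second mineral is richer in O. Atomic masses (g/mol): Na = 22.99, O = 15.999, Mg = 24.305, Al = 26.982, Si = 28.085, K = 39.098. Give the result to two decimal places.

1.30 percentage points

O in Mg2Al4Si5O18: molar mass 584.945 g/mol; 18×15.999 = 287.982 g → 49.23 wt%.
O in (Na0.70K0.30)AlSi3O8: molar mass 267.051 g/mol; 8×15.999 = 127.992 g → 47.93 wt%.
Difference = 49.23 − 47.93 = 1.30 percentage points.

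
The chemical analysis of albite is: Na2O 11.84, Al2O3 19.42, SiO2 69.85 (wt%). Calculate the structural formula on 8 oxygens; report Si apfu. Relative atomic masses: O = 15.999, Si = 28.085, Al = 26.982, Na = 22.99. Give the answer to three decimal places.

11.84 wt% Na2O ÷ 61.979 g/mol = 0.19103 mol, giving 0.38206 Na and 0.19103 O.
19.42 wt% Al2O3 ÷ 101.961 g/mol = 0.19046 mol, giving 0.38092 Al and 0.57138 O.
69.85 wt% SiO2 ÷ 60.083 g/mol = 1.16256 mol, giving 1.16256 Si and 2.32512 O.
Oxygen sums to 3.08753; scaling by 8/3.08753 = 2.59107 puts the formula on 8 O.
Si: 1.16256 × 2.59107 = 3.012 atoms per formula unit.

3.012 Si apfu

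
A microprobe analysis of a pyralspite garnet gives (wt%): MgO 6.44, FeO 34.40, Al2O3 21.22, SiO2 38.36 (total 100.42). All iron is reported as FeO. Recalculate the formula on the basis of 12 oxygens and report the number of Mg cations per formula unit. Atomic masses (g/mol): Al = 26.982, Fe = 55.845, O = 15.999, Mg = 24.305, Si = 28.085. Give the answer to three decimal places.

MgO (M=40.304): mol = 0.15979; Mg = 0.15979, O = 0.15979.
FeO (M=71.844): mol = 0.47882; Fe = 0.47882, O = 0.47882.
Al2O3 (M=101.961): mol = 0.20812; Al = 0.41624, O = 0.62436.
SiO2 (M=60.083): mol = 0.63845; Si = 0.63845, O = 1.27690.
ΣO = 2.53987; factor = 12/ΣO = 4.72465.
Mg apfu = 0.15979 × 4.72465 = 0.755.

0.755 Mg apfu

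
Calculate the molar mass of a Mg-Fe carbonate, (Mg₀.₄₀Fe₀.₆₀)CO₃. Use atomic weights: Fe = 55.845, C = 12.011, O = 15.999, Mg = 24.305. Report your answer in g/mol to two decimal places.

M = 0.40·24.305 + 0.60·55.845 + 1·12.011 + 3·15.999

103.24 g/mol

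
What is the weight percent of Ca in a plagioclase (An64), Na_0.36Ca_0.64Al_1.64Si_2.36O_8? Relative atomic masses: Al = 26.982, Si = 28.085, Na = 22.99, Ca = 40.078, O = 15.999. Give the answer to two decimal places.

9.41 mass %

Molar mass of Na_0.36Ca_0.64Al_1.64Si_2.36O_8: 0.36*22.99 + 0.64*40.078 + 1.64*26.982 + 2.36*28.085 + 8*15.999 = 272.449 g/mol.
Mass of Ca per formula unit: 0.64 × 40.078 = 25.650 g.
Weight fraction Ca = 25.650 / 272.449 = 0.0941.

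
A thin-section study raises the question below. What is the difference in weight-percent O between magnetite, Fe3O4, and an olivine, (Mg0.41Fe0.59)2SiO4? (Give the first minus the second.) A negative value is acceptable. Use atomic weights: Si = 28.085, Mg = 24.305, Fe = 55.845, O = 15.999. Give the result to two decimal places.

O in Fe3O4: molar mass 231.531 g/mol; 4×15.999 = 63.996 g → 27.64 wt%.
O in (Mg0.41Fe0.59)2SiO4: molar mass 177.908 g/mol; 4×15.999 = 63.996 g → 35.97 wt%.
Difference = 27.64 − 35.97 = -8.33 percentage points.

-8.33 percentage points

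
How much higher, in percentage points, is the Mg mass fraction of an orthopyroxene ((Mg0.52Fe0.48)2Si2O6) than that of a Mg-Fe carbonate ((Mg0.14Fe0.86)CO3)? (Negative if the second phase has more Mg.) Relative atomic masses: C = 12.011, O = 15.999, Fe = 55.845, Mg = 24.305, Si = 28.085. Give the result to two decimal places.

7.89 percentage points

First mineral: 25.277 g Mg in 231.052 g formula = 10.94 wt% Mg.
Second mineral: 3.403 g Mg in 111.437 g formula = 3.05 wt% Mg.
10.94% − 3.05% gives a difference of 7.89 percentage points.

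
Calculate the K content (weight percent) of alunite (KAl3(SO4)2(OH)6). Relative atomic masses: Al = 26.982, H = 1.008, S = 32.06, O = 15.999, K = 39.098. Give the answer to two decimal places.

M(KAl3(SO4)2(OH)6) = 414.198 g/mol.
K contributes 1 × 39.098 = 39.098 g per mole.
39.098/414.198 = 0.0944 → 9.44%.

9.44 weight percent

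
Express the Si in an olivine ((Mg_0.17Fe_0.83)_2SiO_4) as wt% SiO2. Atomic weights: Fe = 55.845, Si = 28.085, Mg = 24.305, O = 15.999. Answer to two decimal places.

M((Mg_0.17Fe_0.83)_2SiO_4) = 193.047 g/mol; M(SiO2) = 60.083 g/mol.
Moles SiO2 per formula unit = 1 Si ÷ 1 = 1.0000.
SiO2 fraction = (1.0000 × 60.083) / 193.047 = 60.083/193.047 = 0.3112.

31.12 wt%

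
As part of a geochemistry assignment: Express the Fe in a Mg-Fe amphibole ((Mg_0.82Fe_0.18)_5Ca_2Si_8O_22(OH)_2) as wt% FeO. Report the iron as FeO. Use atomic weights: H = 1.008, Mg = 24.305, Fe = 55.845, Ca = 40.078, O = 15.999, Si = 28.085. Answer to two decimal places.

Formula mass = 840.739 g/mol.
0.90 Fe → 0.9000 mol FeO per formula unit; M(FeO) = 71.844, so FeO mass = 64.660 g.
64.660/840.739 × 100 = 7.69 wt%.

7.69 wt%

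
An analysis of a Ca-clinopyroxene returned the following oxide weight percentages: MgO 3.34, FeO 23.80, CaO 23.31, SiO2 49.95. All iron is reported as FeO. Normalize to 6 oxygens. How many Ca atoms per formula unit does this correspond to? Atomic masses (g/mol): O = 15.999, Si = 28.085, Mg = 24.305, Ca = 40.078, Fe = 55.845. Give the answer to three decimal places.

MgO (M=40.304): mol = 0.08287; Mg = 0.08287, O = 0.08287.
FeO (M=71.844): mol = 0.33127; Fe = 0.33127, O = 0.33127.
CaO (M=56.077): mol = 0.41568; Ca = 0.41568, O = 0.41568.
SiO2 (M=60.083): mol = 0.83135; Si = 0.83135, O = 1.66270.
ΣO = 2.49252; factor = 6/ΣO = 2.40720.
Ca apfu = 0.41568 × 2.40720 = 1.001.

1.001 Ca apfu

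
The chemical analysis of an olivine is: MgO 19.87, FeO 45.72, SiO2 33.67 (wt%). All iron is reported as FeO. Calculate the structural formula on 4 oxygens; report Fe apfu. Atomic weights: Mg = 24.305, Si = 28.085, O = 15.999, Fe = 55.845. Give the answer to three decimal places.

1.131 Fe apfu

MgO: 19.87/40.304 = 0.49300 mol → 0.49300 mol Mg, 0.49300 mol O.
FeO: 45.72/71.844 = 0.63638 mol → 0.63638 mol Fe, 0.63638 mol O.
SiO2: 33.67/60.083 = 0.56039 mol → 0.56039 mol Si, 1.12078 mol O.
Total oxygen = 2.25016 mol. Normalization factor = 4/2.25016 = 1.77765.
Fe per 4 O = 0.63638 × 1.77765 = 1.131.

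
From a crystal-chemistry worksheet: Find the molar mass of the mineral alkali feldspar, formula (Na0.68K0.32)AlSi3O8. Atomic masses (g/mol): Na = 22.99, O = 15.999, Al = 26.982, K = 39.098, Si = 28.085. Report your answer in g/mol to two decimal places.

267.37 g/mol

The formula mass is the sum 0.68×22.99 + 0.32×39.098 + 1×26.982 + 3×28.085 + 8×15.999.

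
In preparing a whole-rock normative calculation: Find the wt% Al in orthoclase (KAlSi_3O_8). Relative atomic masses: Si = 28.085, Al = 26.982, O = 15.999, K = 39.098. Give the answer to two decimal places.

9.69 mass %

Formula mass = 1×39.098 + 1×26.982 + 3×28.085 + 8×15.999 = 278.327 g/mol, of which 26.982 g is Al.
So Al makes up 26.982/278.327 = 0.0969 of the mass, i.e. 9.69%.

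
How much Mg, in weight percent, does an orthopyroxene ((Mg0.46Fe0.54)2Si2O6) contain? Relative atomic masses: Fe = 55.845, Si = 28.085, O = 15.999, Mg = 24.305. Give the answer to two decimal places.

Formula mass = 0.92*24.305 + 1.08*55.845 + 2*28.085 + 6*15.999 = 234.837 g/mol, of which 22.361 g is Mg.
So Mg makes up 22.361/234.837 = 0.0952 of the mass, i.e. 9.52%.

9.52 weight percent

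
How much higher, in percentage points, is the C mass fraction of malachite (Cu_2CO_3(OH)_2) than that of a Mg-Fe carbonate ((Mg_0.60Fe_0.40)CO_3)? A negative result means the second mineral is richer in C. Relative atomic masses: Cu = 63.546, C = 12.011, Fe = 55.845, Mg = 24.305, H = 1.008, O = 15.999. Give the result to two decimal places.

-6.96 percentage points

First mineral: 12.011 g C in 221.114 g formula = 5.43 wt% C.
Second mineral: 12.011 g C in 96.929 g formula = 12.39 wt% C.
5.43% − 12.39% gives a difference of -6.96 percentage points.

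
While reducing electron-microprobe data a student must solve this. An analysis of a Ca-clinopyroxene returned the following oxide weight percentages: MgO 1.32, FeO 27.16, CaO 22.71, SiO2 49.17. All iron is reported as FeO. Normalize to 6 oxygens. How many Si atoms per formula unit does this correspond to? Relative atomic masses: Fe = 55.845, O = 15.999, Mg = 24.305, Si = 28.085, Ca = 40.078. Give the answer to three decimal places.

2.002 Si apfu

1.32 wt% MgO ÷ 40.304 g/mol = 0.03275 mol, giving 0.03275 Mg and 0.03275 O.
27.16 wt% FeO ÷ 71.844 g/mol = 0.37804 mol, giving 0.37804 Fe and 0.37804 O.
22.71 wt% CaO ÷ 56.077 g/mol = 0.40498 mol, giving 0.40498 Ca and 0.40498 O.
49.17 wt% SiO2 ÷ 60.083 g/mol = 0.81837 mol, giving 0.81837 Si and 1.63674 O.
Oxygen sums to 2.45251; scaling by 6/2.45251 = 2.44647 puts the formula on 6 O.
Si: 0.81837 × 2.44647 = 2.002 atoms per formula unit.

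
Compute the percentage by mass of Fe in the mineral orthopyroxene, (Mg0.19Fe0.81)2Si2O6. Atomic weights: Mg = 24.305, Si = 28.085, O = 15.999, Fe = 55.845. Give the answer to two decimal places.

35.92 wt%

M((Mg0.19Fe0.81)2Si2O6) = 251.869 g/mol.
Fe contributes 1.62 × 55.845 = 90.469 g per mole.
90.469/251.869 = 0.3592 → 35.92%.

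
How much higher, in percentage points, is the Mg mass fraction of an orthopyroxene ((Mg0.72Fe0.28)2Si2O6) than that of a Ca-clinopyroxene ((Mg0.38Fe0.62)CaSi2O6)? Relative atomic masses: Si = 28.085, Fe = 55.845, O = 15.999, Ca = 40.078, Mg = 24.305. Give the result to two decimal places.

12.11 percentage points

First mineral: 34.999 g Mg in 218.436 g formula = 16.02 wt% Mg.
Second mineral: 9.236 g Mg in 236.102 g formula = 3.91 wt% Mg.
16.02% − 3.91% gives a difference of 12.11 percentage points.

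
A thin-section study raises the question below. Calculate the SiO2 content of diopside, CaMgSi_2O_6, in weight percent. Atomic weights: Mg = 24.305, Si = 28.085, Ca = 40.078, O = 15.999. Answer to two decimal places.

55.49 wt%

Molar mass of CaMgSi_2O_6 = 1×40.078 + 1×24.305 + 2×28.085 + 6×15.999 = 216.547 g/mol.
Each formula unit contains 2 Si, equivalent to 2/1 = 2.0000 mol SiO2.
M(SiO2) = 1×28.085 + 2×15.999 = 60.083 g/mol.
Mass of SiO2 per formula unit = 2.0000 × 60.083 = 120.166 g.
SiO2 wt% = 120.166 / 216.547 × 100 = 55.49%.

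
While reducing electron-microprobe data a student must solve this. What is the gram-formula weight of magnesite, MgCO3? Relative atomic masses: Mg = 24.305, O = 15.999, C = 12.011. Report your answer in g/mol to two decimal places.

The formula mass is the sum 1·24.305 + 1·12.011 + 3·15.999.

84.31 g/mol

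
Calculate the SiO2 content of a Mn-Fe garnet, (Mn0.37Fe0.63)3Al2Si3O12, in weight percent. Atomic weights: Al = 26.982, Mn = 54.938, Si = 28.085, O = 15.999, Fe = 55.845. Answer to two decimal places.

M((Mn0.37Fe0.63)3Al2Si3O12) = 496.735 g/mol; M(SiO2) = 60.083 g/mol.
Moles SiO2 per formula unit = 3 Si ÷ 1 = 3.0000.
SiO2 fraction = (3.0000 × 60.083) / 496.735 = 180.249/496.735 = 0.3629.

36.29 wt%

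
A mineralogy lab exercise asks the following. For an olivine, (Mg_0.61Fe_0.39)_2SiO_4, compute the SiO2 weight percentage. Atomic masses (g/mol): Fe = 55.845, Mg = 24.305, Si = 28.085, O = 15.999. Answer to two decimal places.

36.35 wt%

M((Mg_0.61Fe_0.39)_2SiO_4) = 165.292 g/mol; M(SiO2) = 60.083 g/mol.
Moles SiO2 per formula unit = 1 Si ÷ 1 = 1.0000.
SiO2 fraction = (1.0000 × 60.083) / 165.292 = 60.083/165.292 = 0.3635.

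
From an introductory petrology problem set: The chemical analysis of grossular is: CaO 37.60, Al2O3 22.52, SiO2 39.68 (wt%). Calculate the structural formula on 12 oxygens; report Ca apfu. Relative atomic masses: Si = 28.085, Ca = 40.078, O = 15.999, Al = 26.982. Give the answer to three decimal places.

3.032 Ca apfu

CaO (M=56.077): mol = 0.67051; Ca = 0.67051, O = 0.67051.
Al2O3 (M=101.961): mol = 0.22087; Al = 0.44174, O = 0.66261.
SiO2 (M=60.083): mol = 0.66042; Si = 0.66042, O = 1.32084.
ΣO = 2.65396; factor = 12/ΣO = 4.52155.
Ca apfu = 0.67051 × 4.52155 = 3.032.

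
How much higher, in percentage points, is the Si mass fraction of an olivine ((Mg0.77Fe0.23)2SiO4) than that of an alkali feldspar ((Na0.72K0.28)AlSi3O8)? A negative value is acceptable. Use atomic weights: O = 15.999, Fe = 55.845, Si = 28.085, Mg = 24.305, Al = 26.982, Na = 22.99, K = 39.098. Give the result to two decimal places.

Si in (Mg0.77Fe0.23)2SiO4: molar mass 155.199 g/mol; 1×28.085 = 28.085 g → 18.10 wt%.
Si in (Na0.72K0.28)AlSi3O8: molar mass 266.729 g/mol; 3×28.085 = 84.255 g → 31.59 wt%.
Difference = 18.10 − 31.59 = -13.49 percentage points.

-13.49 percentage points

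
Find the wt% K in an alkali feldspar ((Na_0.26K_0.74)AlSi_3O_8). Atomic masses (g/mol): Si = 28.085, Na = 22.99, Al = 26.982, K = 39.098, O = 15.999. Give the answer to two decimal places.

10.55 wt%

Formula mass = 0.26·22.99 + 0.74·39.098 + 1·26.982 + 3·28.085 + 8·15.999 = 274.139 g/mol, of which 28.933 g is K.
So K makes up 28.933/274.139 = 0.1055 of the mass, i.e. 10.55%.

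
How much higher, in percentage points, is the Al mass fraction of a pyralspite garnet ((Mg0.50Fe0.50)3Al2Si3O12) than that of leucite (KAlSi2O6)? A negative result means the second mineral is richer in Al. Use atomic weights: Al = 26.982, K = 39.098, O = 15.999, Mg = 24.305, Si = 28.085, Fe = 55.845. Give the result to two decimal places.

-0.38 percentage points

Al in (Mg0.50Fe0.50)3Al2Si3O12: molar mass 450.432 g/mol; 2×26.982 = 53.964 g → 11.98 wt%.
Al in KAlSi2O6: molar mass 218.244 g/mol; 1×26.982 = 26.982 g → 12.36 wt%.
Difference = 11.98 − 12.36 = -0.38 percentage points.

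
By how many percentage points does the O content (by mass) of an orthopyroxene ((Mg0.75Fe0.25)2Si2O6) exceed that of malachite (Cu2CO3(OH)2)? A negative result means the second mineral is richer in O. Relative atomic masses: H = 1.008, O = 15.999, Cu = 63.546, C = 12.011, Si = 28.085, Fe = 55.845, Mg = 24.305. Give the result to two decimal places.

8.15 percentage points

O in (Mg0.75Fe0.25)2Si2O6: molar mass 216.544 g/mol; 6×15.999 = 95.994 g → 44.33 wt%.
O in Cu2CO3(OH)2: molar mass 221.114 g/mol; 5×15.999 = 79.995 g → 36.18 wt%.
Difference = 44.33 − 36.18 = 8.15 percentage points.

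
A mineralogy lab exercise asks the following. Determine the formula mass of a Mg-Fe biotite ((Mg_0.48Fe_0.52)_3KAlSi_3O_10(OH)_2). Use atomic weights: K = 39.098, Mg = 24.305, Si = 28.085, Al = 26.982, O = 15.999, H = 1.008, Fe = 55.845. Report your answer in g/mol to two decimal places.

466.46 g/mol

Mg: 1.44 × 24.305 = 34.9992
Fe: 1.56 × 55.845 = 87.1182
K: 1 × 39.098 = 39.0980
Al: 1 × 26.982 = 26.9820
Si: 3 × 28.085 = 84.2550
O: 12 × 15.999 = 191.9880
H: 2 × 1.008 = 2.0160
Summing the contributions gives the formula mass.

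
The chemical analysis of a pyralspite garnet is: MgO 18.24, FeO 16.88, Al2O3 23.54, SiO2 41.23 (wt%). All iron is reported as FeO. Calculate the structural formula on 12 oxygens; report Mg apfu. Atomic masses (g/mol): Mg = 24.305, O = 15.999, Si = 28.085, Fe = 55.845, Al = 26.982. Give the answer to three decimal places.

1.973 Mg apfu

MgO (M=40.304): mol = 0.45256; Mg = 0.45256, O = 0.45256.
FeO (M=71.844): mol = 0.23495; Fe = 0.23495, O = 0.23495.
Al2O3 (M=101.961): mol = 0.23087; Al = 0.46174, O = 0.69261.
SiO2 (M=60.083): mol = 0.68622; Si = 0.68622, O = 1.37244.
ΣO = 2.75256; factor = 12/ΣO = 4.35958.
Mg apfu = 0.45256 × 4.35958 = 1.973.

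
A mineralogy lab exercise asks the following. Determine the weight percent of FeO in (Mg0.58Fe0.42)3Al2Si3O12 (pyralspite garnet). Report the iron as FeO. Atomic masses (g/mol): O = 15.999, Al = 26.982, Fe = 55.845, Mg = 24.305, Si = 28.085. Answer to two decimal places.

Formula mass = 442.862 g/mol.
1.26 Fe → 1.2600 mol FeO per formula unit; M(FeO) = 71.844, so FeO mass = 90.523 g.
90.523/442.862 × 100 = 20.44 wt%.

20.44 wt%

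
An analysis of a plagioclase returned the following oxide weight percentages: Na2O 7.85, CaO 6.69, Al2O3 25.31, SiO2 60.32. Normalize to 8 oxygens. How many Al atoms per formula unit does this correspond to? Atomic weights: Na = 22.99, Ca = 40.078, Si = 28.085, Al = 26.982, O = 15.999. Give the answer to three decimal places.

7.85 wt% Na2O ÷ 61.979 g/mol = 0.12666 mol, giving 0.25332 Na and 0.12666 O.
6.69 wt% CaO ÷ 56.077 g/mol = 0.11930 mol, giving 0.11930 Ca and 0.11930 O.
25.31 wt% Al2O3 ÷ 101.961 g/mol = 0.24823 mol, giving 0.49646 Al and 0.74469 O.
60.32 wt% SiO2 ÷ 60.083 g/mol = 1.00394 mol, giving 1.00394 Si and 2.00788 O.
Oxygen sums to 2.99853; scaling by 8/2.99853 = 2.66797 puts the formula on 8 O.
Al: 0.49646 × 2.66797 = 1.325 atoms per formula unit.

1.325 Al apfu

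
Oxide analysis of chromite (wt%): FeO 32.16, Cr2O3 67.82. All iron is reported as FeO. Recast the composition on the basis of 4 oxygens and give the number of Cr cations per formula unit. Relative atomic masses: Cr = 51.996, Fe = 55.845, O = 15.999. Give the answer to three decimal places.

FeO (M=71.844): mol = 0.44764; Fe = 0.44764, O = 0.44764.
Cr2O3 (M=151.989): mol = 0.44622; Cr = 0.89244, O = 1.33866.
ΣO = 1.78630; factor = 4/ΣO = 2.23927.
Cr apfu = 0.89244 × 2.23927 = 1.998.

1.998 Cr apfu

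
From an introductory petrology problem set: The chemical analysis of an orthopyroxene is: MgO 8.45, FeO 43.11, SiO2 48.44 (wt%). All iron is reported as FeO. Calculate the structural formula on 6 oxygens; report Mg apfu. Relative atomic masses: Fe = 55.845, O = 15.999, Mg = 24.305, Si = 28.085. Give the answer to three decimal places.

MgO: 8.45/40.304 = 0.20966 mol → 0.20966 mol Mg, 0.20966 mol O.
FeO: 43.11/71.844 = 0.60005 mol → 0.60005 mol Fe, 0.60005 mol O.
SiO2: 48.44/60.083 = 0.80622 mol → 0.80622 mol Si, 1.61244 mol O.
Total oxygen = 2.42215 mol. Normalization factor = 6/2.42215 = 2.47714.
Mg per 6 O = 0.20966 × 2.47714 = 0.519.

0.519 Mg apfu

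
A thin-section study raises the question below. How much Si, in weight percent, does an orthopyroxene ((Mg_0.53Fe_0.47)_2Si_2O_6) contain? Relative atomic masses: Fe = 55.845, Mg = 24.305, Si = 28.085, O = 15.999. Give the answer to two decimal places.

24.38 weight percent

Formula mass = 1.06×24.305 + 0.94×55.845 + 2×28.085 + 6×15.999 = 230.422 g/mol, of which 56.170 g is Si.
So Si makes up 56.170/230.422 = 0.2438 of the mass, i.e. 24.38%.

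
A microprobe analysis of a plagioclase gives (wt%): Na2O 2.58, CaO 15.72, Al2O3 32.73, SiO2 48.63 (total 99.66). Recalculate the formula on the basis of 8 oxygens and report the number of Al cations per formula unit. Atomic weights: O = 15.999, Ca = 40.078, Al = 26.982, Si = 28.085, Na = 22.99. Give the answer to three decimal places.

1.769 Al apfu

2.58 wt% Na2O ÷ 61.979 g/mol = 0.04163 mol, giving 0.08326 Na and 0.04163 O.
15.72 wt% CaO ÷ 56.077 g/mol = 0.28033 mol, giving 0.28033 Ca and 0.28033 O.
32.73 wt% Al2O3 ÷ 101.961 g/mol = 0.32101 mol, giving 0.64202 Al and 0.96303 O.
48.63 wt% SiO2 ÷ 60.083 g/mol = 0.80938 mol, giving 0.80938 Si and 1.61876 O.
Oxygen sums to 2.90375; scaling by 8/2.90375 = 2.75506 puts the formula on 8 O.
Al: 0.64202 × 2.75506 = 1.769 atoms per formula unit.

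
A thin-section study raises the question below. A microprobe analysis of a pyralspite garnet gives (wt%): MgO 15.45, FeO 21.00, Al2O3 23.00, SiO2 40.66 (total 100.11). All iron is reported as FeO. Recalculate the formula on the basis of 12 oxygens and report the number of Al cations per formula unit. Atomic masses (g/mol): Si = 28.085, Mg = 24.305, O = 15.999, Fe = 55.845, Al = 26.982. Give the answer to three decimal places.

MgO (M=40.304): mol = 0.38334; Mg = 0.38334, O = 0.38334.
FeO (M=71.844): mol = 0.29230; Fe = 0.29230, O = 0.29230.
Al2O3 (M=101.961): mol = 0.22558; Al = 0.45116, O = 0.67674.
SiO2 (M=60.083): mol = 0.67673; Si = 0.67673, O = 1.35346.
ΣO = 2.70584; factor = 12/ΣO = 4.43485.
Al apfu = 0.45116 × 4.43485 = 2.001.

2.001 Al apfu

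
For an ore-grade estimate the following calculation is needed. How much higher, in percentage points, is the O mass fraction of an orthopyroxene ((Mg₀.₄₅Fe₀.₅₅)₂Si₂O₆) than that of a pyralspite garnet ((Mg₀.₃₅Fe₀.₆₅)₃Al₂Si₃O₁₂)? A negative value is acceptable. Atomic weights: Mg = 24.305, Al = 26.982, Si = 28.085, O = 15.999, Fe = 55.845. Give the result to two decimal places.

M((Mg₀.₄₅Fe₀.₅₅)₂Si₂O₆) = 235.468 g/mol, so wt% O = 95.994/235.468 × 100 = 40.77%.
M((Mg₀.₃₅Fe₀.₆₅)₃Al₂Si₃O₁₂) = 464.625 g/mol, so wt% O = 191.988/464.625 × 100 = 41.32%.
40.77 − 41.32 = -0.55 pp.

-0.55 percentage points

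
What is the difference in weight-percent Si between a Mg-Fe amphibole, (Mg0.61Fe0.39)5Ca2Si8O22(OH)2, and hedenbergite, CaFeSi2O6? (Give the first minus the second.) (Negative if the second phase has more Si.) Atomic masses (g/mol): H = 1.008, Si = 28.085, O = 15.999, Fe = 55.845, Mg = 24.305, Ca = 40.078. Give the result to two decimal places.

3.07 percentage points

First mineral: 224.680 g Si in 873.856 g formula = 25.71 wt% Si.
Second mineral: 56.170 g Si in 248.087 g formula = 22.64 wt% Si.
25.71% − 22.64% gives a difference of 3.07 percentage points.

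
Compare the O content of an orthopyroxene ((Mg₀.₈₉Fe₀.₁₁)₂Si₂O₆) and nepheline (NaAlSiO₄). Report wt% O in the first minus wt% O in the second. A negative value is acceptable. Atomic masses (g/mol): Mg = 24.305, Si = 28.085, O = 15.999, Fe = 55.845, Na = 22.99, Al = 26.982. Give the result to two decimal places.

1.16 percentage points

First mineral: 95.994 g O in 207.713 g formula = 46.21 wt% O.
Second mineral: 63.996 g O in 142.053 g formula = 45.05 wt% O.
46.21% − 45.05% gives a difference of 1.16 percentage points.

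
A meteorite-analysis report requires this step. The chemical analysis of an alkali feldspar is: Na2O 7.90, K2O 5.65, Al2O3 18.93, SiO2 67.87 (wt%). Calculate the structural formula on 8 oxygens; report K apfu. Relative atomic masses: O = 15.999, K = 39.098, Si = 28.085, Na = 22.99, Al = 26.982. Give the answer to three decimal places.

7.90 wt% Na2O ÷ 61.979 g/mol = 0.12746 mol, giving 0.25492 Na and 0.12746 O.
5.65 wt% K2O ÷ 94.195 g/mol = 0.05998 mol, giving 0.11996 K and 0.05998 O.
18.93 wt% Al2O3 ÷ 101.961 g/mol = 0.18566 mol, giving 0.37132 Al and 0.55698 O.
67.87 wt% SiO2 ÷ 60.083 g/mol = 1.12960 mol, giving 1.12960 Si and 2.25920 O.
Oxygen sums to 3.00362; scaling by 8/3.00362 = 2.66345 puts the formula on 8 O.
K: 0.11996 × 2.66345 = 0.320 atoms per formula unit.

0.320 K apfu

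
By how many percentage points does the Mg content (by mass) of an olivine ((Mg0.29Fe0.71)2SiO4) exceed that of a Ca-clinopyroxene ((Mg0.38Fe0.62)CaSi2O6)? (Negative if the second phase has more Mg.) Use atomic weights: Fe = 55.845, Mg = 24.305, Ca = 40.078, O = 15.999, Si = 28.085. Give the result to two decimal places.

3.69 percentage points

First mineral: 14.097 g Mg in 185.478 g formula = 7.60 wt% Mg.
Second mineral: 9.236 g Mg in 236.102 g formula = 3.91 wt% Mg.
7.60% − 3.91% gives a difference of 3.69 percentage points.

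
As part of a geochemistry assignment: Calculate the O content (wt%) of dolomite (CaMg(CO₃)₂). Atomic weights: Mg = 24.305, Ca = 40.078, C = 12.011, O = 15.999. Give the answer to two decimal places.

M(CaMg(CO₃)₂) = 184.399 g/mol.
O contributes 6 × 15.999 = 95.994 g per mole.
95.994/184.399 = 0.5206 → 52.06%.

52.06 wt%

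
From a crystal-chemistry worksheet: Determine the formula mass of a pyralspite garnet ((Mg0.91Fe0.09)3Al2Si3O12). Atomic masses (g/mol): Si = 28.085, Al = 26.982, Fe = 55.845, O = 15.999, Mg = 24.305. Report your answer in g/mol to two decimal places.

The formula mass is the sum 2.73·24.305 + 0.27·55.845 + 2·26.982 + 3·28.085 + 12·15.999.

411.64 g/mol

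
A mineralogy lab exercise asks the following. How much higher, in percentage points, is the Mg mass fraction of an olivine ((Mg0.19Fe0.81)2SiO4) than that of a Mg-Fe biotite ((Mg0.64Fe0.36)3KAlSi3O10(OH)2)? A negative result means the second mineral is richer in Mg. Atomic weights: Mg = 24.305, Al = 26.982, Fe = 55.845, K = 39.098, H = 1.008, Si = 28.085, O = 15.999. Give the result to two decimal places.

-5.52 percentage points

Mg in (Mg0.19Fe0.81)2SiO4: molar mass 191.786 g/mol; 0.38×24.305 = 9.236 g → 4.82 wt%.
Mg in (Mg0.64Fe0.36)3KAlSi3O10(OH)2: molar mass 451.317 g/mol; 1.92×24.305 = 46.666 g → 10.34 wt%.
Difference = 4.82 − 10.34 = -5.52 percentage points.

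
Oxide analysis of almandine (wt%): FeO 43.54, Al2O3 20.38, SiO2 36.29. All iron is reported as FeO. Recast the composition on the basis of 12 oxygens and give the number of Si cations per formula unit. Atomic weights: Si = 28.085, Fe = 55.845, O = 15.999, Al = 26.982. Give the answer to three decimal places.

3.003 Si apfu

43.54 wt% FeO ÷ 71.844 g/mol = 0.60604 mol, giving 0.60604 Fe and 0.60604 O.
20.38 wt% Al2O3 ÷ 101.961 g/mol = 0.19988 mol, giving 0.39976 Al and 0.59964 O.
36.29 wt% SiO2 ÷ 60.083 g/mol = 0.60400 mol, giving 0.60400 Si and 1.20800 O.
Oxygen sums to 2.41368; scaling by 12/2.41368 = 4.97166 puts the formula on 12 O.
Si: 0.60400 × 4.97166 = 3.003 atoms per formula unit.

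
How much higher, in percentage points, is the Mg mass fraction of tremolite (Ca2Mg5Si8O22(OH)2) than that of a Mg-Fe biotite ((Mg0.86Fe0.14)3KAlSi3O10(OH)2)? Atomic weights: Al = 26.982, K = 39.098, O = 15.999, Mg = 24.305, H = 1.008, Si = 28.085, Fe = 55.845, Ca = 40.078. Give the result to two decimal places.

0.39 percentage points

Mg in Ca2Mg5Si8O22(OH)2: molar mass 812.353 g/mol; 5×24.305 = 121.525 g → 14.96 wt%.
Mg in (Mg0.86Fe0.14)3KAlSi3O10(OH)2: molar mass 430.501 g/mol; 2.58×24.305 = 62.707 g → 14.57 wt%.
Difference = 14.96 − 14.57 = 0.39 percentage points.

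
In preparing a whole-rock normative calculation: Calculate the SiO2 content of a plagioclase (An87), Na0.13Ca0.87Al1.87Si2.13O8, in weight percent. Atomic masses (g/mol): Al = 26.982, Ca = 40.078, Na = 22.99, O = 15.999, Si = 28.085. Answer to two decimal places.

46.35 wt%

Formula mass = 276.126 g/mol.
2.13 Si → 2.1300 mol SiO2 per formula unit; M(SiO2) = 60.083, so SiO2 mass = 127.977 g.
127.977/276.126 × 100 = 46.35 wt%.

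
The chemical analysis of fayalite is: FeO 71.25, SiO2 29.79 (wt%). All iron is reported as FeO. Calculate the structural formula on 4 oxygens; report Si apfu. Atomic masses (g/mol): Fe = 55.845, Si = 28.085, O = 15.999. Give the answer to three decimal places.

1.000 Si apfu

71.25 wt% FeO ÷ 71.844 g/mol = 0.99173 mol, giving 0.99173 Fe and 0.99173 O.
29.79 wt% SiO2 ÷ 60.083 g/mol = 0.49581 mol, giving 0.49581 Si and 0.99162 O.
Oxygen sums to 1.98335; scaling by 4/1.98335 = 2.01679 puts the formula on 4 O.
Si: 0.49581 × 2.01679 = 1.000 atoms per formula unit.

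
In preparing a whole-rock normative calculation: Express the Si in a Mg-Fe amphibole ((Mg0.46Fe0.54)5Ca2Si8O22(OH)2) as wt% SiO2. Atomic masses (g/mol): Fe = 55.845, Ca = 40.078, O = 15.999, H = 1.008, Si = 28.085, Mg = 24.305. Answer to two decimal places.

53.56 wt%

M((Mg0.46Fe0.54)5Ca2Si8O22(OH)2) = 897.511 g/mol; M(SiO2) = 60.083 g/mol.
Moles SiO2 per formula unit = 8 Si ÷ 1 = 8.0000.
SiO2 fraction = (8.0000 × 60.083) / 897.511 = 480.664/897.511 = 0.5356.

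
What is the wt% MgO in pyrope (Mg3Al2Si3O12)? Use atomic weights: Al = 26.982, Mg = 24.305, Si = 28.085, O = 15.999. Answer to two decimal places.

29.99 wt%

Formula mass = 403.122 g/mol.
3 Mg → 3.0000 mol MgO per formula unit; M(MgO) = 40.304, so MgO mass = 120.912 g.
120.912/403.122 × 100 = 29.99 wt%.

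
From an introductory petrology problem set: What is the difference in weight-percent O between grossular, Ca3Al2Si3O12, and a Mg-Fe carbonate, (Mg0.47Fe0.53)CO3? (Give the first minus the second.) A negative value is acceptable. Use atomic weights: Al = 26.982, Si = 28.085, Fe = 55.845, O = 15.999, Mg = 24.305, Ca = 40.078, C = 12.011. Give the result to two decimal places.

O in Ca3Al2Si3O12: molar mass 450.441 g/mol; 12×15.999 = 191.988 g → 42.62 wt%.
O in (Mg0.47Fe0.53)CO3: molar mass 101.029 g/mol; 3×15.999 = 47.997 g → 47.51 wt%.
Difference = 42.62 − 47.51 = -4.89 percentage points.

-4.89 percentage points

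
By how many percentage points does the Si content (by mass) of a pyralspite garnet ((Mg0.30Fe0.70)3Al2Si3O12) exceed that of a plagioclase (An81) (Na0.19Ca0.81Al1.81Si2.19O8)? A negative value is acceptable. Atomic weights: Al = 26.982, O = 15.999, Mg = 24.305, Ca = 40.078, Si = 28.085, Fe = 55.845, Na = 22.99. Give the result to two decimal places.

-4.40 percentage points

M((Mg0.30Fe0.70)3Al2Si3O12) = 469.356 g/mol, so wt% Si = 84.255/469.356 × 100 = 17.95%.
M(Na0.19Ca0.81Al1.81Si2.19O8) = 275.167 g/mol, so wt% Si = 61.506/275.167 × 100 = 22.35%.
17.95 − 22.35 = -4.40 pp.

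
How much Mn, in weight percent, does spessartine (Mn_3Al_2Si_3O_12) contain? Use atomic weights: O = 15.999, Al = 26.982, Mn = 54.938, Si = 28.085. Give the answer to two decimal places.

33.29 weight percent

Formula mass = 3*54.938 + 2*26.982 + 3*28.085 + 12*15.999 = 495.021 g/mol, of which 164.814 g is Mn.
So Mn makes up 164.814/495.021 = 0.3329 of the mass, i.e. 33.29%.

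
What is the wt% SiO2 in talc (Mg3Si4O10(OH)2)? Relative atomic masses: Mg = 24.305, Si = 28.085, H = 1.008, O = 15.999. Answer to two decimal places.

Molar mass of Mg3Si4O10(OH)2 = 3*24.305 + 4*28.085 + 12*15.999 + 2*1.008 = 379.259 g/mol.
Each formula unit contains 4 Si, equivalent to 4/1 = 4.0000 mol SiO2.
M(SiO2) = 1×28.085 + 2×15.999 = 60.083 g/mol.
Mass of SiO2 per formula unit = 4.0000 × 60.083 = 240.332 g.
SiO2 wt% = 240.332 / 379.259 × 100 = 63.37%.

63.37 wt%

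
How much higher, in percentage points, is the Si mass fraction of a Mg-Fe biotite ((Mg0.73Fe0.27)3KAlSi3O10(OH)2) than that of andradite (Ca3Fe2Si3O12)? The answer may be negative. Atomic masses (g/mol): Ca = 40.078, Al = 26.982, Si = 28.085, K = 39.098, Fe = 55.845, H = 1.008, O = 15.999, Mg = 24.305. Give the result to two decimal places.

M((Mg0.73Fe0.27)3KAlSi3O10(OH)2) = 442.801 g/mol, so wt% Si = 84.255/442.801 × 100 = 19.03%.
M(Ca3Fe2Si3O12) = 508.167 g/mol, so wt% Si = 84.255/508.167 × 100 = 16.58%.
19.03 − 16.58 = 2.45 pp.

2.45 percentage points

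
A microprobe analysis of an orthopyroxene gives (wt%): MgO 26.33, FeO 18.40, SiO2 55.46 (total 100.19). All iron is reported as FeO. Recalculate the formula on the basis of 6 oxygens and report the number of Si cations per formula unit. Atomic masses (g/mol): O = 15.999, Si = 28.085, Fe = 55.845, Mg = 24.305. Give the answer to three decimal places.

MgO (M=40.304): mol = 0.65329; Mg = 0.65329, O = 0.65329.
FeO (M=71.844): mol = 0.25611; Fe = 0.25611, O = 0.25611.
SiO2 (M=60.083): mol = 0.92306; Si = 0.92306, O = 1.84612.
ΣO = 2.75552; factor = 6/ΣO = 2.17745.
Si apfu = 0.92306 × 2.17745 = 2.010.

2.010 Si apfu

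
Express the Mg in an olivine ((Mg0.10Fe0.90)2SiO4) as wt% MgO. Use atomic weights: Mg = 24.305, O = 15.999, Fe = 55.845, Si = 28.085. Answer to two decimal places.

M((Mg0.10Fe0.90)2SiO4) = 197.463 g/mol; M(MgO) = 40.304 g/mol.
Moles MgO per formula unit = 0.20 Mg ÷ 1 = 0.2000.
MgO fraction = (0.2000 × 40.304) / 197.463 = 8.061/197.463 = 0.0408.

4.08 wt%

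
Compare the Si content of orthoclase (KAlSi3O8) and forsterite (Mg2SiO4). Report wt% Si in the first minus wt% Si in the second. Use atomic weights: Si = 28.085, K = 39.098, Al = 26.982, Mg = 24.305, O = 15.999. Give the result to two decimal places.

10.31 percentage points

M(KAlSi3O8) = 278.327 g/mol, so wt% Si = 84.255/278.327 × 100 = 30.27%.
M(Mg2SiO4) = 140.691 g/mol, so wt% Si = 28.085/140.691 × 100 = 19.96%.
30.27 − 19.96 = 10.31 pp.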